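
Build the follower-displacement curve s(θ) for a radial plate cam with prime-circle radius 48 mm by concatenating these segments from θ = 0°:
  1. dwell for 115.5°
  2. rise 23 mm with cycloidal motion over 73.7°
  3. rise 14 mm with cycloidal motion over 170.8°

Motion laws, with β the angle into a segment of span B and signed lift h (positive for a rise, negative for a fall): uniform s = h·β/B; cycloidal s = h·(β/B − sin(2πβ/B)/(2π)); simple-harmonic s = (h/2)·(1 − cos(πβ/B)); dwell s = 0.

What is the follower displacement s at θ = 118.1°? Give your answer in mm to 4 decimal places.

seg 1 [0°–115.5°] dwell: s stays 0.0000
seg 2 [115.5°–189.2°] cycloidal, h=23: θ=118.1° here. β=2.6, B=73.7. 23·(0.0353 − sin(2π·0.0353)/(2π)) = 0.0066 → s = 0.0066

0.0066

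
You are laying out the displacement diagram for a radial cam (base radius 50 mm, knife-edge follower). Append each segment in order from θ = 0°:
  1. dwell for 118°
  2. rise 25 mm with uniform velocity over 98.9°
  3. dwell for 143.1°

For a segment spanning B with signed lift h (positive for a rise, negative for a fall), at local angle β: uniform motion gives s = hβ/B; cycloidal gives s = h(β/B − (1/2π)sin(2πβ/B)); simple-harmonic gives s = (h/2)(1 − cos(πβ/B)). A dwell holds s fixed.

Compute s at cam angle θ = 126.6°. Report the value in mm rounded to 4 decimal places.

seg 1 [0°–118°] dwell: s stays 0.0000
seg 2 [118°–216.9°] uniform, h=25: θ=126.6° here. β=8.6, B=98.9. 25·8.6/98.9 = 2.1739 → s = 2.1739

2.1739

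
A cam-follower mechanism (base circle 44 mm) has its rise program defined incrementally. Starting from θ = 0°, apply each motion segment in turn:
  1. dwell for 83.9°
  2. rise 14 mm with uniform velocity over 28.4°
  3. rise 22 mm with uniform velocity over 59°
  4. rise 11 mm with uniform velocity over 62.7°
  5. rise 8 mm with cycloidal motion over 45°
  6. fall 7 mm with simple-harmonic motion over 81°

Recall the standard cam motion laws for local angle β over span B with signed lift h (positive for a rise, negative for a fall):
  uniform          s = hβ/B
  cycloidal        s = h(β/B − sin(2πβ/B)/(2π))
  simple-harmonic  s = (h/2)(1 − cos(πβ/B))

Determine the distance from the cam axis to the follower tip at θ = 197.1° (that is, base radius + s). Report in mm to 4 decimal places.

seg 1 [0°–83.9°] dwell: s stays 0.0000
seg 2 [83.9°–112.3°] uniform, h=14: full span → s += 14 → s = 14.0000
seg 3 [112.3°–171.3°] uniform, h=22: full span → s += 22 → s = 36.0000
seg 4 [171.3°–234°] uniform, h=11: θ=197.1° here. β=25.8, B=62.7. 11·25.8/62.7 = 4.5263 → s = 40.5263
radial distance = base radius + s = 44 + 40.5263 = 84.5263

84.5263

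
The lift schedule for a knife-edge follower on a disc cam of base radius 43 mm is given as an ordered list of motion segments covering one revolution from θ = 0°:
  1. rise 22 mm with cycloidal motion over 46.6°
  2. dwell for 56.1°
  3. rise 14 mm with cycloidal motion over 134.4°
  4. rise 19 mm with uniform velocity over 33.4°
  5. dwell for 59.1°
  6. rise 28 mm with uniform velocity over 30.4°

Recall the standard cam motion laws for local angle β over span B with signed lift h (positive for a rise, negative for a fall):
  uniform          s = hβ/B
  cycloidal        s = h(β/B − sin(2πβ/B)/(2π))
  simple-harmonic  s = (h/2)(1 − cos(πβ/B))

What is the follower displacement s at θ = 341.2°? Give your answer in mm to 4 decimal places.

seg 1 [0°–46.6°] cycloidal, h=22: full span → s += 22 → s = 22.0000
seg 2 [46.6°–102.7°] dwell: s stays 22.0000
seg 3 [102.7°–237.1°] cycloidal, h=14: full span → s += 14 → s = 36.0000
seg 4 [237.1°–270.5°] uniform, h=19: full span → s += 19 → s = 55.0000
seg 5 [270.5°–329.6°] dwell: s stays 55.0000
seg 6 [329.6°–360°] uniform, h=28: θ=341.2° here. β=11.6, B=30.4. 28·11.6/30.4 = 10.6842 → s = 65.6842

65.6842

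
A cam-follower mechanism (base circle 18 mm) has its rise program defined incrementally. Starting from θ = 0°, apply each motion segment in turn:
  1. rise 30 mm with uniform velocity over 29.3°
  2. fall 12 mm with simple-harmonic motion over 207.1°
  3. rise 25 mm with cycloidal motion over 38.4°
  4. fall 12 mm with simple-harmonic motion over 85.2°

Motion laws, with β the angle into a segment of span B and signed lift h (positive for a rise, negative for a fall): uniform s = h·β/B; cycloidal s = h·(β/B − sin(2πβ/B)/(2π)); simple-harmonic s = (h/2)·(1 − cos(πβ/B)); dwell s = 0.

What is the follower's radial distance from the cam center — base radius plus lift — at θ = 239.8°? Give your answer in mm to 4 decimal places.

seg 1 [0°–29.3°] uniform, h=30: full span → s += 30 → s = 30.0000
seg 2 [29.3°–236.4°] simple-harmonic, h=-12: full span → s += -12 → s = 18.0000
seg 3 [236.4°–274.8°] cycloidal, h=25: θ=239.8° here. β=3.4, B=38.4. 25·(0.0885 − sin(2π·0.0885)/(2π)) = 0.1124 → s = 18.1124
radial distance = base radius + s = 18 + 18.1124 = 36.1124

36.1124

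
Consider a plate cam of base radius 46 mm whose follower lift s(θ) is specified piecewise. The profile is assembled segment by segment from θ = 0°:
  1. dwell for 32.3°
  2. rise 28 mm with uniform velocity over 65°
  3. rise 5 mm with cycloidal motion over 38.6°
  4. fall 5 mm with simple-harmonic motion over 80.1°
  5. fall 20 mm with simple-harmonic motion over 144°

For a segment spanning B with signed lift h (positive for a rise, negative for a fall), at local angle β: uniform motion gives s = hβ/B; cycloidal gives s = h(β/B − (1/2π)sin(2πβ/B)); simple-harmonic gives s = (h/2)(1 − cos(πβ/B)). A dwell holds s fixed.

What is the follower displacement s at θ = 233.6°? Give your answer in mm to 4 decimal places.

seg 1 [0°–32.3°] dwell: s stays 0.0000
seg 2 [32.3°–97.3°] uniform, h=28: full span → s += 28 → s = 28.0000
seg 3 [97.3°–135.9°] cycloidal, h=5: full span → s += 5 → s = 33.0000
seg 4 [135.9°–216°] simple-harmonic, h=-5: full span → s += -5 → s = 28.0000
seg 5 [216°–360°] simple-harmonic, h=-20: θ=233.6° here. β=17.6, B=144. -20/2·(1 − cos(π·0.1222)) = -0.7282 → s = 27.2718

27.2718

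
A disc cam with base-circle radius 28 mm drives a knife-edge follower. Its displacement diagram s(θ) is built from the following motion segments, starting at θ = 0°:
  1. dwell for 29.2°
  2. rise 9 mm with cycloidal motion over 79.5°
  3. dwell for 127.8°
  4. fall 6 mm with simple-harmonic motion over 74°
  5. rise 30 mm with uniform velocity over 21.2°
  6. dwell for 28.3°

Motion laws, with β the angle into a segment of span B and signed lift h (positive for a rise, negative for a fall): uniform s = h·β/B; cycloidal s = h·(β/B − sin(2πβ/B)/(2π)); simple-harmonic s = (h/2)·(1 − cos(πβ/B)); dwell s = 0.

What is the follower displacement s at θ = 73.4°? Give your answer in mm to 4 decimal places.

seg 1 [0°–29.2°] dwell: s stays 0.0000
seg 2 [29.2°–108.7°] cycloidal, h=9: θ=73.4° here. β=44.2, B=79.5. 9·(0.5560 − sin(2π·0.5560)/(2π)) = 5.4972 → s = 5.4972

5.4972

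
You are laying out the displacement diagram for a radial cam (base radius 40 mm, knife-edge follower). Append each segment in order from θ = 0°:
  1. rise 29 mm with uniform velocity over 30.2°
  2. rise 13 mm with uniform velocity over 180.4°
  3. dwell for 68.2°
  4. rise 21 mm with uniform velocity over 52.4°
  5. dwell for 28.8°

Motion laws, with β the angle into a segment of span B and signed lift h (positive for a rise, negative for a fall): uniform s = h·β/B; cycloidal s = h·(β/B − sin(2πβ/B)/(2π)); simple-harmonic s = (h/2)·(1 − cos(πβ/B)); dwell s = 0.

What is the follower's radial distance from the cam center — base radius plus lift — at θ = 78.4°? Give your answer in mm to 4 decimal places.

seg 1 [0°–30.2°] uniform, h=29: full span → s += 29 → s = 29.0000
seg 2 [30.2°–210.6°] uniform, h=13: θ=78.4° here. β=48.2, B=180.4. 13·48.2/180.4 = 3.4734 → s = 32.4734
radial distance = base radius + s = 40 + 32.4734 = 72.4734

72.4734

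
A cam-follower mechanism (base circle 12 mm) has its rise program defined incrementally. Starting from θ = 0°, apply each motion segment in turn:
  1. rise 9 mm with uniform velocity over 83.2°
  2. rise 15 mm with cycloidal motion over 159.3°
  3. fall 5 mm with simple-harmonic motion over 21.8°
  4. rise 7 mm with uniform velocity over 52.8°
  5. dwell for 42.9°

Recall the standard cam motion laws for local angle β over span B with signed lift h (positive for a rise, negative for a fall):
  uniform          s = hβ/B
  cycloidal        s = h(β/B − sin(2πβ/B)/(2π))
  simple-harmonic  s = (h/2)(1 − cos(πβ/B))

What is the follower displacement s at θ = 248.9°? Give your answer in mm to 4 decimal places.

seg 1 [0°–83.2°] uniform, h=9: full span → s += 9 → s = 9.0000
seg 2 [83.2°–242.5°] cycloidal, h=15: full span → s += 15 → s = 24.0000
seg 3 [242.5°–264.3°] simple-harmonic, h=-5: θ=248.9° here. β=6.4, B=21.8. -5/2·(1 − cos(π·0.2936)) = -0.9900 → s = 23.0100

23.0100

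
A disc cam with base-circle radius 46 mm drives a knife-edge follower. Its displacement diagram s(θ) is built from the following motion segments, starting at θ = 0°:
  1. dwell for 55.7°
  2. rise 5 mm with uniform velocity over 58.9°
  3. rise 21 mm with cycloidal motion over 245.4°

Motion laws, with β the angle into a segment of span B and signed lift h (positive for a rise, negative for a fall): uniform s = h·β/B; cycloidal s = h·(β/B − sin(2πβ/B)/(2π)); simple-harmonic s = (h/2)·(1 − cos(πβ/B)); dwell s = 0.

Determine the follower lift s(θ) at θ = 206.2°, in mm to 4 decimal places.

seg 1 [0°–55.7°] dwell: s stays 0.0000
seg 2 [55.7°–114.6°] uniform, h=5: full span → s += 5 → s = 5.0000
seg 3 [114.6°–360°] cycloidal, h=21: θ=206.2° here. β=91.6, B=245.4. 21·(0.3733 − sin(2π·0.3733)/(2π)) = 5.4497 → s = 10.4497

10.4497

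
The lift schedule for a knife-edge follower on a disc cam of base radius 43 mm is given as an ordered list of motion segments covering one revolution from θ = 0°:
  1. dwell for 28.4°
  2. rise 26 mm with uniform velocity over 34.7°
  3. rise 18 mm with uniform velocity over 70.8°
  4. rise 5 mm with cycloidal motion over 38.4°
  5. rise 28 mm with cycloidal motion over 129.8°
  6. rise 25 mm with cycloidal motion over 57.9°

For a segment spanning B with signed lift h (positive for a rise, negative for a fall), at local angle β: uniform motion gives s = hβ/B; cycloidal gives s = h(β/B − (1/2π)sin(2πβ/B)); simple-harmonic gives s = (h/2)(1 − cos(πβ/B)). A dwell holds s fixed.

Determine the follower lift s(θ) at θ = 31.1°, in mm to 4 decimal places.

seg 1 [0°–28.4°] dwell: s stays 0.0000
seg 2 [28.4°–63.1°] uniform, h=26: θ=31.1° here. β=2.7, B=34.7. 26·2.7/34.7 = 2.0231 → s = 2.0231

2.0231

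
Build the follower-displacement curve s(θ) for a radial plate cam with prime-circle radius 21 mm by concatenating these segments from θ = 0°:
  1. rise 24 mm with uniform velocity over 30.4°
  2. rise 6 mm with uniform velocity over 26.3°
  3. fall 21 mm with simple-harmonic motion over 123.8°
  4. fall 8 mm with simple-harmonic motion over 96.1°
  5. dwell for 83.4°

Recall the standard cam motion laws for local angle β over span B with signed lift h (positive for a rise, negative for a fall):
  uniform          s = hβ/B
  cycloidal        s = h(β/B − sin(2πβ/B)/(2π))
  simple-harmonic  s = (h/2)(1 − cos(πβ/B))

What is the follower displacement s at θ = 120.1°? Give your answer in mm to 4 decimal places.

seg 1 [0°–30.4°] uniform, h=24: full span → s += 24 → s = 24.0000
seg 2 [30.4°–56.7°] uniform, h=6: full span → s += 6 → s = 30.0000
seg 3 [56.7°–180.5°] simple-harmonic, h=-21: θ=120.1° here. β=63.4, B=123.8. -21/2·(1 − cos(π·0.5121)) = -10.8996 → s = 19.1004

19.1004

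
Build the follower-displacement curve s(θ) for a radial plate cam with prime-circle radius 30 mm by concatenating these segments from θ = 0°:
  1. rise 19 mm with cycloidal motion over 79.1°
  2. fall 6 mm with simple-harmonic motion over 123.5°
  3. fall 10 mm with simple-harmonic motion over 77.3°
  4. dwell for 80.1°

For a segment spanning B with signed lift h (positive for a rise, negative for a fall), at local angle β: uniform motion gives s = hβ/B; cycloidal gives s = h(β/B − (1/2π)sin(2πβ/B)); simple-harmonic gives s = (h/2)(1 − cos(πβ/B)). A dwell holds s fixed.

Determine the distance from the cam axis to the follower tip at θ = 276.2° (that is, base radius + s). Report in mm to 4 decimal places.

seg 1 [0°–79.1°] cycloidal, h=19: full span → s += 19 → s = 19.0000
seg 2 [79.1°–202.6°] simple-harmonic, h=-6: full span → s += -6 → s = 13.0000
seg 3 [202.6°–279.9°] simple-harmonic, h=-10: θ=276.2° here. β=73.6, B=77.3. -10/2·(1 − cos(π·0.9521)) = -9.9436 → s = 3.0564
radial distance = base radius + s = 30 + 3.0564 = 33.0564

33.0564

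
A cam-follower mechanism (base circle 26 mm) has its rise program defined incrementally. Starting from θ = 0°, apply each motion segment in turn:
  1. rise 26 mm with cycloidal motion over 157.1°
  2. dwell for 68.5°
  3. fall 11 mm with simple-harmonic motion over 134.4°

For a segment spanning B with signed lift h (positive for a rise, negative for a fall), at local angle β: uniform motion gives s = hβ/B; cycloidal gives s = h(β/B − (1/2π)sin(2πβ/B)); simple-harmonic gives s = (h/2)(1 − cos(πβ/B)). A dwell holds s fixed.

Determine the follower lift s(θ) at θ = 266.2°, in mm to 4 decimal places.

seg 1 [0°–157.1°] cycloidal, h=26: full span → s += 26 → s = 26.0000
seg 2 [157.1°–225.6°] dwell: s stays 26.0000
seg 3 [225.6°–360°] simple-harmonic, h=-11: θ=266.2° here. β=40.6, B=134.4. -11/2·(1 − cos(π·0.3021)) = -2.2964 → s = 23.7036

23.7036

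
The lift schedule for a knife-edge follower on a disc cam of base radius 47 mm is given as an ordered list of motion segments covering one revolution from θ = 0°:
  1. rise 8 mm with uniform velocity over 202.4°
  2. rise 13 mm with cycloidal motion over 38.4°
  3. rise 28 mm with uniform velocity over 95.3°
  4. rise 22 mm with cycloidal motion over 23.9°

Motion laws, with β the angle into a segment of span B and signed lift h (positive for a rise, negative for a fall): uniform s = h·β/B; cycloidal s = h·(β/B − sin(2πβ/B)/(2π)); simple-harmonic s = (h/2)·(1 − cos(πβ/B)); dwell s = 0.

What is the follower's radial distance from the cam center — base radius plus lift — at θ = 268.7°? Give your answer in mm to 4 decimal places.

seg 1 [0°–202.4°] uniform, h=8: full span → s += 8 → s = 8.0000
seg 2 [202.4°–240.8°] cycloidal, h=13: full span → s += 13 → s = 21.0000
seg 3 [240.8°–336.1°] uniform, h=28: θ=268.7° here. β=27.9, B=95.3. 28·27.9/95.3 = 8.1973 → s = 29.1973
radial distance = base radius + s = 47 + 29.1973 = 76.1973

76.1973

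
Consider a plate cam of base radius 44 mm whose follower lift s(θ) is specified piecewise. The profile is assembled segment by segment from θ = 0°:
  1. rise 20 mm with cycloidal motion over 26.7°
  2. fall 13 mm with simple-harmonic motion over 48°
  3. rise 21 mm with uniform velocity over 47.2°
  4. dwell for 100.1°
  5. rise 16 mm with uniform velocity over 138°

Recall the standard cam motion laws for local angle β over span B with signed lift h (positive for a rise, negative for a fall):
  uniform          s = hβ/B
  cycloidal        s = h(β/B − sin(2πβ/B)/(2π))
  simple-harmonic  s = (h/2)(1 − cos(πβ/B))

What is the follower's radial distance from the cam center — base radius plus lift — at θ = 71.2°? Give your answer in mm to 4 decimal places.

seg 1 [0°–26.7°] cycloidal, h=20: full span → s += 20 → s = 20.0000
seg 2 [26.7°–74.7°] simple-harmonic, h=-13: θ=71.2° here. β=44.5, B=48. -13/2·(1 − cos(π·0.9271)) = -12.8302 → s = 7.1698
radial distance = base radius + s = 44 + 7.1698 = 51.1698

51.1698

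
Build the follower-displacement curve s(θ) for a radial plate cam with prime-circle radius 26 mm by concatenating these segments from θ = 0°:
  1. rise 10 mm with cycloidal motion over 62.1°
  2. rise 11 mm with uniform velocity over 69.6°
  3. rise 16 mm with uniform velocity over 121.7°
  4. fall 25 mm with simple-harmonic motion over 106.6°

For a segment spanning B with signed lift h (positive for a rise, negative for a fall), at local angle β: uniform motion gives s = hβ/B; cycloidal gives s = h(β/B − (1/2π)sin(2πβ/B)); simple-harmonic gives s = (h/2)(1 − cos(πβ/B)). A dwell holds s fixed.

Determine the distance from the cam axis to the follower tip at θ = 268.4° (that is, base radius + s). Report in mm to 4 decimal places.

seg 1 [0°–62.1°] cycloidal, h=10: full span → s += 10 → s = 10.0000
seg 2 [62.1°–131.7°] uniform, h=11: full span → s += 11 → s = 21.0000
seg 3 [131.7°–253.4°] uniform, h=16: full span → s += 16 → s = 37.0000
seg 4 [253.4°–360°] simple-harmonic, h=-25: θ=268.4° here. β=15, B=106.6. -25/2·(1 − cos(π·0.1407)) = -1.2016 → s = 35.7984
radial distance = base radius + s = 26 + 35.7984 = 61.7984

61.7984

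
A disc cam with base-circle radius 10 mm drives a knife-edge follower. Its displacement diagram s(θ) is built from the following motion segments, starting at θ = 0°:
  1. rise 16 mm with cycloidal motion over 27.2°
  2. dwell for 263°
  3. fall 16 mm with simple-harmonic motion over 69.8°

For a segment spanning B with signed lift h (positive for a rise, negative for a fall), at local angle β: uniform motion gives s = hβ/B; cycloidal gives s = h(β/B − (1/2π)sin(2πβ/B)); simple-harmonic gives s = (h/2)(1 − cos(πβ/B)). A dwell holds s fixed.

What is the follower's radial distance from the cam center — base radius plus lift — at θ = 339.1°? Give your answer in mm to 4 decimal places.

seg 1 [0°–27.2°] cycloidal, h=16: full span → s += 16 → s = 16.0000
seg 2 [27.2°–290.2°] dwell: s stays 16.0000
seg 3 [290.2°–360°] simple-harmonic, h=-16: θ=339.1° here. β=48.9, B=69.8. -16/2·(1 − cos(π·0.7006)) = -12.7139 → s = 3.2861
radial distance = base radius + s = 10 + 3.2861 = 13.2861

13.2861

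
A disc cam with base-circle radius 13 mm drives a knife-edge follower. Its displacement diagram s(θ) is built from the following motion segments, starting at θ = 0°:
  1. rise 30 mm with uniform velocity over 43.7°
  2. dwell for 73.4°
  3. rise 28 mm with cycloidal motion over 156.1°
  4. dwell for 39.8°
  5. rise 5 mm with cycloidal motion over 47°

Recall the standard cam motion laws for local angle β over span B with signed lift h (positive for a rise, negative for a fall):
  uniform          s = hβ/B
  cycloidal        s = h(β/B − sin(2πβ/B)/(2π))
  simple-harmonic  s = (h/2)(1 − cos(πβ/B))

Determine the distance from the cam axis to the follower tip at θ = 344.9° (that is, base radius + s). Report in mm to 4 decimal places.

seg 1 [0°–43.7°] uniform, h=30: full span → s += 30 → s = 30.0000
seg 2 [43.7°–117.1°] dwell: s stays 30.0000
seg 3 [117.1°–273.2°] cycloidal, h=28: full span → s += 28 → s = 58.0000
seg 4 [273.2°–313°] dwell: s stays 58.0000
seg 5 [313°–360°] cycloidal, h=5: θ=344.9° here. β=31.9, B=47. 5·(0.6787 − sin(2π·0.6787)/(2π)) = 4.1109 → s = 62.1109
radial distance = base radius + s = 13 + 62.1109 = 75.1109

75.1109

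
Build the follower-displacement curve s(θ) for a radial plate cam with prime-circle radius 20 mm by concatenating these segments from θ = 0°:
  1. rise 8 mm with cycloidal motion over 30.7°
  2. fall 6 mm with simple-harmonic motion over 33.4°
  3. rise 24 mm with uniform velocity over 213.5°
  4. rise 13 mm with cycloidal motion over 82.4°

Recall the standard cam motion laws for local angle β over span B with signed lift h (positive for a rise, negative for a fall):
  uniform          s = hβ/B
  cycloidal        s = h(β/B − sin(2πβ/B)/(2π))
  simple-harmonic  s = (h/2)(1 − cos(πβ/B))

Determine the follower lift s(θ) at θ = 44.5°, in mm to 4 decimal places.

seg 1 [0°–30.7°] cycloidal, h=8: full span → s += 8 → s = 8.0000
seg 2 [30.7°–64.1°] simple-harmonic, h=-6: θ=44.5° here. β=13.8, B=33.4. -6/2·(1 − cos(π·0.4132)) = -2.1918 → s = 5.8082

5.8082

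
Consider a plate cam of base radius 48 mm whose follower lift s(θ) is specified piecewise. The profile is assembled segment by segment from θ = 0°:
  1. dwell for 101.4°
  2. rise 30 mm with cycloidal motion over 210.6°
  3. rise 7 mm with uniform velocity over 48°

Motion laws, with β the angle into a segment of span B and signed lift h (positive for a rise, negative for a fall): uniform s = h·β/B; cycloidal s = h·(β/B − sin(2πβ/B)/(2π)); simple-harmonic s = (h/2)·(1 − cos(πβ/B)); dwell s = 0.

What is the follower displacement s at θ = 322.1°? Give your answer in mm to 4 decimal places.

seg 1 [0°–101.4°] dwell: s stays 0.0000
seg 2 [101.4°–312°] cycloidal, h=30: full span → s += 30 → s = 30.0000
seg 3 [312°–360°] uniform, h=7: θ=322.1° here. β=10.1, B=48. 7·10.1/48 = 1.4729 → s = 31.4729

31.4729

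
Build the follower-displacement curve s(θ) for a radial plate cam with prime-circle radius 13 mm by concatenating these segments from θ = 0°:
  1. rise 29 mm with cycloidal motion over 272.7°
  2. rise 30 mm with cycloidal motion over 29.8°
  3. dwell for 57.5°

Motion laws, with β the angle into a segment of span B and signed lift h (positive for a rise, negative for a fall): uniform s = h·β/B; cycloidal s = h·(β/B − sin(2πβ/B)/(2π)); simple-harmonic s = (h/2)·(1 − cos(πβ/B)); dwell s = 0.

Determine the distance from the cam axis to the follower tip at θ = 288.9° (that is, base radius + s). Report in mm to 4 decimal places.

seg 1 [0°–272.7°] cycloidal, h=29: full span → s += 29 → s = 29.0000
seg 2 [272.7°–302.5°] cycloidal, h=30: θ=288.9° here. β=16.2, B=29.8. 30·(0.5436 − sin(2π·0.5436)/(2π)) = 17.6011 → s = 46.6011
radial distance = base radius + s = 13 + 46.6011 = 59.6011

59.6011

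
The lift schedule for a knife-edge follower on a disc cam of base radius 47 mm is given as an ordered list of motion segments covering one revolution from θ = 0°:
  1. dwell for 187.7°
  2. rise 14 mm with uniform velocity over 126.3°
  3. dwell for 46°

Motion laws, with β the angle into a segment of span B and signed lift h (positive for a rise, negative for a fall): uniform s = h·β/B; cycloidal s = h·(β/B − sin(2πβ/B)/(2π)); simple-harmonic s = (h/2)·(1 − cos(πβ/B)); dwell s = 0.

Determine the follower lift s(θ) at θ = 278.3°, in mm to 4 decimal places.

seg 1 [0°–187.7°] dwell: s stays 0.0000
seg 2 [187.7°–314°] uniform, h=14: θ=278.3° here. β=90.6, B=126.3. 14·90.6/126.3 = 10.0428 → s = 10.0428

10.0428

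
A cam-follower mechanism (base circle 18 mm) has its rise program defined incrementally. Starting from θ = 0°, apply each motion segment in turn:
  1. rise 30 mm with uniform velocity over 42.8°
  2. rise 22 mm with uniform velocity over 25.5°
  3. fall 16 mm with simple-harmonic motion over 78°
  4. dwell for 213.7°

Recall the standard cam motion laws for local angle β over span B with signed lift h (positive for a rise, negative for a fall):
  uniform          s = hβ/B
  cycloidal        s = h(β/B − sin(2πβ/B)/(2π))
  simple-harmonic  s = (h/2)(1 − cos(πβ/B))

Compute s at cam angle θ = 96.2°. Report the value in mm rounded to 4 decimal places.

seg 1 [0°–42.8°] uniform, h=30: full span → s += 30 → s = 30.0000
seg 2 [42.8°–68.3°] uniform, h=22: full span → s += 22 → s = 52.0000
seg 3 [68.3°–146.3°] simple-harmonic, h=-16: θ=96.2° here. β=27.9, B=78. -16/2·(1 − cos(π·0.3577)) = -4.5414 → s = 47.4586

47.4586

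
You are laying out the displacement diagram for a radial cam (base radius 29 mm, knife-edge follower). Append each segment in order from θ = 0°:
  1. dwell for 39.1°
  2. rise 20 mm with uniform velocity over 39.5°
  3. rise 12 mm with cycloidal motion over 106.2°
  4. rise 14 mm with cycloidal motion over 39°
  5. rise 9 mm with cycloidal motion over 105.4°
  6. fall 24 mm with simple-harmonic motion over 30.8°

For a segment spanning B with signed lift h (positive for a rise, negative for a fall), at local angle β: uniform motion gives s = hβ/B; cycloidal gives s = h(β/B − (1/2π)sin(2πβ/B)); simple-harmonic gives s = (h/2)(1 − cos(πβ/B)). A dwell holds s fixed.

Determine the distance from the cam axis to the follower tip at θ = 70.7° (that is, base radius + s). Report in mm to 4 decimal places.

seg 1 [0°–39.1°] dwell: s stays 0.0000
seg 2 [39.1°–78.6°] uniform, h=20: θ=70.7° here. β=31.6, B=39.5. 20·31.6/39.5 = 16.0000 → s = 16.0000
radial distance = base radius + s = 29 + 16.0000 = 45.0000

45.0000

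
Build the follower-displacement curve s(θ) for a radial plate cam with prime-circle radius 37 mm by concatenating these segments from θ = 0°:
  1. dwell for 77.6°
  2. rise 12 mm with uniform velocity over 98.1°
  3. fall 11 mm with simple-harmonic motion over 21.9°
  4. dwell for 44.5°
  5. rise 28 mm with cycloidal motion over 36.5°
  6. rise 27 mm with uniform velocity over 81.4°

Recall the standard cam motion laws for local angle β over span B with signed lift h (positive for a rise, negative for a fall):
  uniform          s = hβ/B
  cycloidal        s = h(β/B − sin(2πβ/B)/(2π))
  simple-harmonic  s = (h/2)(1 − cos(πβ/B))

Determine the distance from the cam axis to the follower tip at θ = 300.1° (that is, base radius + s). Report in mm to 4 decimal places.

seg 1 [0°–77.6°] dwell: s stays 0.0000
seg 2 [77.6°–175.7°] uniform, h=12: full span → s += 12 → s = 12.0000
seg 3 [175.7°–197.6°] simple-harmonic, h=-11: full span → s += -11 → s = 1.0000
seg 4 [197.6°–242.1°] dwell: s stays 1.0000
seg 5 [242.1°–278.6°] cycloidal, h=28: full span → s += 28 → s = 29.0000
seg 6 [278.6°–360°] uniform, h=27: θ=300.1° here. β=21.5, B=81.4. 27·21.5/81.4 = 7.1314 → s = 36.1314
radial distance = base radius + s = 37 + 36.1314 = 73.1314

73.1314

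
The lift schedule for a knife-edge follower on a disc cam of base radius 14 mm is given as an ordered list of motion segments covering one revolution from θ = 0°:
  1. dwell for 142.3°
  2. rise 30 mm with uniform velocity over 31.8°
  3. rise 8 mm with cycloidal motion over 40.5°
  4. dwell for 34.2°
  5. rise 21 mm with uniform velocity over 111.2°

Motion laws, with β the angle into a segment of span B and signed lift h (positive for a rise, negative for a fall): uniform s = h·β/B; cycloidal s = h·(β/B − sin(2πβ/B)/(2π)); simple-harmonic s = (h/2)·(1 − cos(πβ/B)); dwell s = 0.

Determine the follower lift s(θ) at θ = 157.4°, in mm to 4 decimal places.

seg 1 [0°–142.3°] dwell: s stays 0.0000
seg 2 [142.3°–174.1°] uniform, h=30: θ=157.4° here. β=15.1, B=31.8. 30·15.1/31.8 = 14.2453 → s = 14.2453

14.2453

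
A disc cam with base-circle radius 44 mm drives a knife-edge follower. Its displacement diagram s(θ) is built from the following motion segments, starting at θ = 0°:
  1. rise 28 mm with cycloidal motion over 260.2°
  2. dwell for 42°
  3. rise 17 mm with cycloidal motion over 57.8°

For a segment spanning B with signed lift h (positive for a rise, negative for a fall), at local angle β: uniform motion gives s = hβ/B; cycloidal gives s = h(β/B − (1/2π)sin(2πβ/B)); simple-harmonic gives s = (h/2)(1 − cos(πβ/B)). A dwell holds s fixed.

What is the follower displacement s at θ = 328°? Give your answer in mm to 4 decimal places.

seg 1 [0°–260.2°] cycloidal, h=28: full span → s += 28 → s = 28.0000
seg 2 [260.2°–302.2°] dwell: s stays 28.0000
seg 3 [302.2°–360°] cycloidal, h=17: θ=328° here. β=25.8, B=57.8. 17·(0.4464 − sin(2π·0.4464)/(2π)) = 6.6936 → s = 34.6936

34.6936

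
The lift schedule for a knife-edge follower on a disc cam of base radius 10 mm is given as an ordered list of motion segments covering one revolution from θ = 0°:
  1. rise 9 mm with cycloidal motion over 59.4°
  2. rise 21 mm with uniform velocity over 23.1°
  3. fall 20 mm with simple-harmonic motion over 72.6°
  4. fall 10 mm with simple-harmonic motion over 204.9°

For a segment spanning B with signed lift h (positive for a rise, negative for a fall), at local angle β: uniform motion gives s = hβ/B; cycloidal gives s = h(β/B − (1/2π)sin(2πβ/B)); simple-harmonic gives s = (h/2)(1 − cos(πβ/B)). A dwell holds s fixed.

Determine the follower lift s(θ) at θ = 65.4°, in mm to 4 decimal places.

seg 1 [0°–59.4°] cycloidal, h=9: full span → s += 9 → s = 9.0000
seg 2 [59.4°–82.5°] uniform, h=21: θ=65.4° here. β=6, B=23.1. 21·6/23.1 = 5.4545 → s = 14.4545

14.4545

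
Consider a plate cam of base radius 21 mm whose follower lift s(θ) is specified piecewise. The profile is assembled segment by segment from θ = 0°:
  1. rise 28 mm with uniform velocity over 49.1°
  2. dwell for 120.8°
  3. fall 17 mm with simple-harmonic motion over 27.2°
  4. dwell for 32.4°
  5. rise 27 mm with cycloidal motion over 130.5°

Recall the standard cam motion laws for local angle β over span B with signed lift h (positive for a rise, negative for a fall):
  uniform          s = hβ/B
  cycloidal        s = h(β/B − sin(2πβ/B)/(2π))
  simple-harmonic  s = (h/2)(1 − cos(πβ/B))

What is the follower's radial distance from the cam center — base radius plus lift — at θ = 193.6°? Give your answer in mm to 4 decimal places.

seg 1 [0°–49.1°] uniform, h=28: full span → s += 28 → s = 28.0000
seg 2 [49.1°–169.9°] dwell: s stays 28.0000
seg 3 [169.9°–197.1°] simple-harmonic, h=-17: θ=193.6° here. β=23.7, B=27.2. -17/2·(1 − cos(π·0.8713)) = -16.3149 → s = 11.6851
radial distance = base radius + s = 21 + 11.6851 = 32.6851

32.6851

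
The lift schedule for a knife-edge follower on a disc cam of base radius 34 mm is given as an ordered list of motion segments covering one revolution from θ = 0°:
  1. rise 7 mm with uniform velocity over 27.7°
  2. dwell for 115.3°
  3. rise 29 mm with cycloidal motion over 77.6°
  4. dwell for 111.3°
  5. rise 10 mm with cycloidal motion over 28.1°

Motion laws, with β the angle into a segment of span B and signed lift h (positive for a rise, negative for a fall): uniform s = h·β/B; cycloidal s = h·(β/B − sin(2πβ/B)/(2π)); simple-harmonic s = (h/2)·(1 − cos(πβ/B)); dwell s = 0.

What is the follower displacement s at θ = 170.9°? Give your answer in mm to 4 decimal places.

seg 1 [0°–27.7°] uniform, h=7: full span → s += 7 → s = 7.0000
seg 2 [27.7°–143°] dwell: s stays 7.0000
seg 3 [143°–220.6°] cycloidal, h=29: θ=170.9° here. β=27.9, B=77.6. 29·(0.3595 − sin(2π·0.3595)/(2π)) = 6.8617 → s = 13.8617

13.8617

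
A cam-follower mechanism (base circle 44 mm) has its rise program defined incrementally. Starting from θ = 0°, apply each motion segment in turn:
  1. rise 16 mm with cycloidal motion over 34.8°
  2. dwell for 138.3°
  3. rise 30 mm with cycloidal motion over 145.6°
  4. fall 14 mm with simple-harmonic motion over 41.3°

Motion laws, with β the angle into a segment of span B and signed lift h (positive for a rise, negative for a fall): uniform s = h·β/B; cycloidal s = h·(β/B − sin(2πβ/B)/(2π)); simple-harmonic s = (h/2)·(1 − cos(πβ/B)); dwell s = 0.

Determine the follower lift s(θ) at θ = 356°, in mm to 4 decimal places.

seg 1 [0°–34.8°] cycloidal, h=16: full span → s += 16 → s = 16.0000
seg 2 [34.8°–173.1°] dwell: s stays 16.0000
seg 3 [173.1°–318.7°] cycloidal, h=30: full span → s += 30 → s = 46.0000
seg 4 [318.7°–360°] simple-harmonic, h=-14: θ=356° here. β=37.3, B=41.3. -14/2·(1 − cos(π·0.9031)) = -13.6785 → s = 32.3215

32.3215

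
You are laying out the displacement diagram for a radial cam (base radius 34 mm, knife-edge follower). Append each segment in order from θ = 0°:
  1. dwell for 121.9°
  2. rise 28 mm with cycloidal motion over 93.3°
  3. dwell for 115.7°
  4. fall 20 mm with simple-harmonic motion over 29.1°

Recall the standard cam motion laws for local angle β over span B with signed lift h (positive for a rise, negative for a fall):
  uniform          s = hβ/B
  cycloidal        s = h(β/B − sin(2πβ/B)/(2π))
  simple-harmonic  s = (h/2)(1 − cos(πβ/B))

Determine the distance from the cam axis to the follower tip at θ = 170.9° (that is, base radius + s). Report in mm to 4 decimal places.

seg 1 [0°–121.9°] dwell: s stays 0.0000
seg 2 [121.9°–215.2°] cycloidal, h=28: θ=170.9° here. β=49, B=93.3. 28·(0.5252 − sin(2π·0.5252)/(2π)) = 15.4076 → s = 15.4076
radial distance = base radius + s = 34 + 15.4076 = 49.4076

49.4076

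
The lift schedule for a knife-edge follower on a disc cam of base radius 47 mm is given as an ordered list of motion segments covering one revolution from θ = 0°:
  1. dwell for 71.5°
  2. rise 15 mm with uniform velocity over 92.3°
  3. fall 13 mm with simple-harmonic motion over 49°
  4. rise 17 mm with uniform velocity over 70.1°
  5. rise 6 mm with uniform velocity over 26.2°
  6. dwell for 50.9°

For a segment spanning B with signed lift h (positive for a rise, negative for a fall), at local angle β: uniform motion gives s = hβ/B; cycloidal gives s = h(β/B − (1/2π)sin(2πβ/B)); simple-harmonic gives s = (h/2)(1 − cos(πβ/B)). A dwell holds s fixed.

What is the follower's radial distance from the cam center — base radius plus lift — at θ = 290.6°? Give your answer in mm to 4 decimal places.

seg 1 [0°–71.5°] dwell: s stays 0.0000
seg 2 [71.5°–163.8°] uniform, h=15: full span → s += 15 → s = 15.0000
seg 3 [163.8°–212.8°] simple-harmonic, h=-13: full span → s += -13 → s = 2.0000
seg 4 [212.8°–282.9°] uniform, h=17: full span → s += 17 → s = 19.0000
seg 5 [282.9°–309.1°] uniform, h=6: θ=290.6° here. β=7.7, B=26.2. 6·7.7/26.2 = 1.7634 → s = 20.7634
radial distance = base radius + s = 47 + 20.7634 = 67.7634

67.7634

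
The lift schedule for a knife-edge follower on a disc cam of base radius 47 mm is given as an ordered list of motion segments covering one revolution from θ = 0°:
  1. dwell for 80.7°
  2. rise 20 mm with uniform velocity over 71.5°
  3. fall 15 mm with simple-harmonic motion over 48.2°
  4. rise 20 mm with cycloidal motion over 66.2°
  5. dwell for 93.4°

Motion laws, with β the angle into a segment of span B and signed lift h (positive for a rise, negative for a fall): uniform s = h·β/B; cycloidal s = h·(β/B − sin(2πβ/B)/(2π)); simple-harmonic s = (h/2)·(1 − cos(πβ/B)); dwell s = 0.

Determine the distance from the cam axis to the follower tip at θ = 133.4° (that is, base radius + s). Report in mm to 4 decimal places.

seg 1 [0°–80.7°] dwell: s stays 0.0000
seg 2 [80.7°–152.2°] uniform, h=20: θ=133.4° here. β=52.7, B=71.5. 20·52.7/71.5 = 14.7413 → s = 14.7413
radial distance = base radius + s = 47 + 14.7413 = 61.7413

61.7413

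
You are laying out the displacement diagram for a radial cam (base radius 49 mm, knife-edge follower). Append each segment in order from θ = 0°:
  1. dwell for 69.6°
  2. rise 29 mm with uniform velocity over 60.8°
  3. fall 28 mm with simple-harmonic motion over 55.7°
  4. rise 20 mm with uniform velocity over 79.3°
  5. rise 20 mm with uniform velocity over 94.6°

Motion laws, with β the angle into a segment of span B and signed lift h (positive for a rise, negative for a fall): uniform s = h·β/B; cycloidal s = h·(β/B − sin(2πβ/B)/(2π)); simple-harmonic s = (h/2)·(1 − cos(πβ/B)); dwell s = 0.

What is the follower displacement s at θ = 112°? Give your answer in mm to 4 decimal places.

seg 1 [0°–69.6°] dwell: s stays 0.0000
seg 2 [69.6°–130.4°] uniform, h=29: θ=112° here. β=42.4, B=60.8. 29·42.4/60.8 = 20.2237 → s = 20.2237

20.2237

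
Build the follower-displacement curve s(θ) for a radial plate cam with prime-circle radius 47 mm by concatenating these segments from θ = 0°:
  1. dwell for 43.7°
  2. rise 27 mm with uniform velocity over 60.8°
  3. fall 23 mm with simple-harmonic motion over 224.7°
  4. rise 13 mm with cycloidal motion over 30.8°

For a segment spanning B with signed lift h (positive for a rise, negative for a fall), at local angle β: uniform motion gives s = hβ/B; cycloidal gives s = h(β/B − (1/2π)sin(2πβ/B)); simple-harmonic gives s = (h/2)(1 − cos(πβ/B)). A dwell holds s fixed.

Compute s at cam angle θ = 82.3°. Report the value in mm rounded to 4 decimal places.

seg 1 [0°–43.7°] dwell: s stays 0.0000
seg 2 [43.7°–104.5°] uniform, h=27: θ=82.3° here. β=38.6, B=60.8. 27·38.6/60.8 = 17.1414 → s = 17.1414

17.1414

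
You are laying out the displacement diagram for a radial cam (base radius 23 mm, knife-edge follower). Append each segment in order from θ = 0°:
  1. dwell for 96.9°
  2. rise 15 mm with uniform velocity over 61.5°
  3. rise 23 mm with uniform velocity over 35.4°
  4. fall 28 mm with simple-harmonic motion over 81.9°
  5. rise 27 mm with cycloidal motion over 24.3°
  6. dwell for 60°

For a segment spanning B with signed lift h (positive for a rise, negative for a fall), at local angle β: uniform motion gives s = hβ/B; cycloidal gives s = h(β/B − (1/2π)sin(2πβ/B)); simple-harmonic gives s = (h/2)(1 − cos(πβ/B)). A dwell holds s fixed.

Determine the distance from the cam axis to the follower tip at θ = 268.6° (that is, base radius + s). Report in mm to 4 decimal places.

seg 1 [0°–96.9°] dwell: s stays 0.0000
seg 2 [96.9°–158.4°] uniform, h=15: full span → s += 15 → s = 15.0000
seg 3 [158.4°–193.8°] uniform, h=23: full span → s += 23 → s = 38.0000
seg 4 [193.8°–275.7°] simple-harmonic, h=-28: θ=268.6° here. β=74.8, B=81.9. -28/2·(1 − cos(π·0.9133)) = -27.4840 → s = 10.5160
radial distance = base radius + s = 23 + 10.5160 = 33.5160

33.5160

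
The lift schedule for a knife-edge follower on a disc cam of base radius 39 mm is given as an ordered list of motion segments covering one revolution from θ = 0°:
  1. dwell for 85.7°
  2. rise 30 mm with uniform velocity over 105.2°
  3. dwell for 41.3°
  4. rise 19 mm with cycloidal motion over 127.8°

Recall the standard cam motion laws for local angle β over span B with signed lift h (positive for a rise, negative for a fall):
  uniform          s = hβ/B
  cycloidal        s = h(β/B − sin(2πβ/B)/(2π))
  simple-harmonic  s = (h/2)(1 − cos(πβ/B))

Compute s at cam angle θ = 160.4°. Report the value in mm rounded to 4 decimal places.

seg 1 [0°–85.7°] dwell: s stays 0.0000
seg 2 [85.7°–190.9°] uniform, h=30: θ=160.4° here. β=74.7, B=105.2. 30·74.7/105.2 = 21.3023 → s = 21.3023

21.3023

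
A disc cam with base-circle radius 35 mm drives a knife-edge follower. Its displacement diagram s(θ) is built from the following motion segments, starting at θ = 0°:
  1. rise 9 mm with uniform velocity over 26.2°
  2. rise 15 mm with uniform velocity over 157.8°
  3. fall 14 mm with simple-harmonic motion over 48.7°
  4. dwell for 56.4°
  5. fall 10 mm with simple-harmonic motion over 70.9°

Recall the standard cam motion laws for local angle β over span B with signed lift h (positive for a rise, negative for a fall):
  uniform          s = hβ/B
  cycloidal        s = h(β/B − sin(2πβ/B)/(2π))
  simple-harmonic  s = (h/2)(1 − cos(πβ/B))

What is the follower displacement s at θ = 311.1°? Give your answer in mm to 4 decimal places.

seg 1 [0°–26.2°] uniform, h=9: full span → s += 9 → s = 9.0000
seg 2 [26.2°–184°] uniform, h=15: full span → s += 15 → s = 24.0000
seg 3 [184°–232.7°] simple-harmonic, h=-14: full span → s += -14 → s = 10.0000
seg 4 [232.7°–289.1°] dwell: s stays 10.0000
seg 5 [289.1°–360°] simple-harmonic, h=-10: θ=311.1° here. β=22, B=70.9. -10/2·(1 − cos(π·0.3103)) = -2.1934 → s = 7.8066

7.8066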